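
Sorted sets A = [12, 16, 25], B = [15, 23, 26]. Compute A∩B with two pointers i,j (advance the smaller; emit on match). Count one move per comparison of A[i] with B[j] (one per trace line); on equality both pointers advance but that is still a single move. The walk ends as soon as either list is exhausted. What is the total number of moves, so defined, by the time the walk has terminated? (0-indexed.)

i=0 j=0: 12<15, i++
i=1 j=0: 16>15, j++
i=1 j=1: 16<23, i++
i=2 j=1: 25>23, j++
i=2 j=2: 25<26, i++

5 moves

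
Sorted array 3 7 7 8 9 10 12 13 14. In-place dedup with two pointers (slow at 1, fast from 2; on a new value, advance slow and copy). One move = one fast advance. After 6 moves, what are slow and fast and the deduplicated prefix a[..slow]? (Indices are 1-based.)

slow=1 fast=2: a[fast]=7≠a[slow]=3 write a[2]=7, slow++,fast++
slow=2 fast=3: a[fast]=7=a[slow] dup, fast++
slow=2 fast=4: a[fast]=8≠a[slow]=7 write a[3]=8, slow++,fast++
slow=3 fast=5: a[fast]=9≠a[slow]=8 write a[4]=9, slow++,fast++
slow=4 fast=6: a[fast]=10≠a[slow]=9 write a[5]=10, slow++,fast++
slow=5 fast=7: a[fast]=12≠a[slow]=10 write a[6]=12, slow++,fast++

slow=6, fast=8, prefix=[3, 7, 8, 9, 10, 12]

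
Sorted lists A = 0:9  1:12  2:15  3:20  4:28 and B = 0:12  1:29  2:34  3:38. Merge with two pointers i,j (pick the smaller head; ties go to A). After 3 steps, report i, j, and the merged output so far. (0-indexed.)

i=0 j=0: A[i]=9<=B[j]=12 take 9, i++
i=1 j=0: A[i]=12<=B[j]=12 take 12, i++
i=2 j=0: A[i]=15>B[j]=12 take 12, j++

i=2, j=1, merged so far=[9, 12, 12]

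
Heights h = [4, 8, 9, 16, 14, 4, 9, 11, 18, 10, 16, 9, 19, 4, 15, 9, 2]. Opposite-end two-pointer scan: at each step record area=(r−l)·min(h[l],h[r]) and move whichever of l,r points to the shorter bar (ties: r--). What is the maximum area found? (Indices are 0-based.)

max area = 165

[0,16] min(4,2)*16=32 best=32 * → r--
[0,15] min(4,9)*15=60 best=60 * → l++
[1,15] min(8,9)*14=112 best=112 * → l++
[2,15] min(9,9)*13=117 best=117 * → r--
[2,14] min(9,15)*12=108 best=117 → l++
[3,14] min(16,15)*11=165 best=165 * → r--
[3,13] min(16,4)*10=40 best=165 → r--
[3,12] min(16,19)*9=144 best=165 → l++
[4,12] min(14,19)*8=112 best=165 → l++
[5,12] min(4,19)*7=28 best=165 → l++
[6,12] min(9,19)*6=54 best=165 → l++
[7,12] min(11,19)*5=55 best=165 → l++
[8,12] min(18,19)*4=72 best=165 → l++
[9,12] min(10,19)*3=30 best=165 → l++
[10,12] min(16,19)*2=32 best=165 → l++
[11,12] min(9,19)*1=9 best=165 → l++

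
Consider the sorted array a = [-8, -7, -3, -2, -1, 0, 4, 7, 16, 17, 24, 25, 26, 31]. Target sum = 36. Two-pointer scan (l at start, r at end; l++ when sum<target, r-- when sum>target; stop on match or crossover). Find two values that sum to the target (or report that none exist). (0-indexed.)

l=0 r=13: -8+31=23 <36, l++
l=1 r=13: -7+31=24 <36, l++
l=2 r=13: -3+31=28 <36, l++
l=3 r=13: -2+31=29 <36, l++
l=4 r=13: -1+31=30 <36, l++
l=5 r=13: 0+31=31 <36, l++
l=6 r=13: 4+31=35 <36, l++
l=7 r=13: 7+31=38 >36, r--
l=7 r=12: 7+26=33 <36, l++
l=8 r=12: 16+26=42 >36, r--
l=8 r=11: 16+25=41 >36, r--
l=8 r=10: 16+24=40 >36, r--
l=8 r=9: 16+17=33 <36, l++

no pair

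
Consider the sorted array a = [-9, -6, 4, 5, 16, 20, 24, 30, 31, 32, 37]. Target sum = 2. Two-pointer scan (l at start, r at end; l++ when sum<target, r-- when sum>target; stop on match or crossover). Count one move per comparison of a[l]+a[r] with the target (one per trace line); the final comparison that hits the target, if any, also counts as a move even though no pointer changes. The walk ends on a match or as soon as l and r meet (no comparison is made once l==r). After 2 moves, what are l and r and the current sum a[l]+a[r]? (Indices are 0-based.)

l=0, r=8, sum=22

[0,10] -9+37=28 >2 → r--
[0,9] -9+32=23 >2 → r--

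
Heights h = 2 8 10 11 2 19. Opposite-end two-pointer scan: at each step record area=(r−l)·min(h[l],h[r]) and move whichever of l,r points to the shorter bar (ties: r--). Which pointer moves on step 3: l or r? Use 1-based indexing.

l=1 r=6: min(2,19)*5=10 best=10 *, l++
l=2 r=6: min(8,19)*4=32 best=32 *, l++
l=3 r=6: min(10,19)*3=30 best=32, l++

l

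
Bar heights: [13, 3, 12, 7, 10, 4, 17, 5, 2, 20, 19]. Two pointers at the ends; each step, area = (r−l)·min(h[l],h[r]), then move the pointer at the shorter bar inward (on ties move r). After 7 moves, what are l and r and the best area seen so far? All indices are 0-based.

[0,10] min(13,19)*10=130 best=130 * → l++
[1,10] min(3,19)*9=27 best=130 → l++
[2,10] min(12,19)*8=96 best=130 → l++
[3,10] min(7,19)*7=49 best=130 → l++
[4,10] min(10,19)*6=60 best=130 → l++
[5,10] min(4,19)*5=20 best=130 → l++
[6,10] min(17,19)*4=68 best=130 → l++

l=7, r=10, best area=130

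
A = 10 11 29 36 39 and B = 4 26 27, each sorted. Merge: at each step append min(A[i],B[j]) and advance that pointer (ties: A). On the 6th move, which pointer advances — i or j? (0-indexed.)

i

[i=0,j=0] A[i]=10>B[j]=4 take 4 → j++
[i=0,j=1] A[i]=10<=B[j]=26 take 10 → i++
[i=1,j=1] A[i]=11<=B[j]=26 take 11 → i++
[i=2,j=1] A[i]=29>B[j]=26 take 26 → j++
[i=2,j=2] A[i]=29>B[j]=27 take 27 → j++
[i=2,j=3] B done, take A[i]=29 → i++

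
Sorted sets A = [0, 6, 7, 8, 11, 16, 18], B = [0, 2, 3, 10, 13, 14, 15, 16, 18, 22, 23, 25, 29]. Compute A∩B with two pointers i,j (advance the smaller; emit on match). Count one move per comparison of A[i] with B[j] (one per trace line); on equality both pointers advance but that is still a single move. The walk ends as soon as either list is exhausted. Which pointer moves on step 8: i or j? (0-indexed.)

[i=0,j=0] 0==0 emit → i++,j++
[i=1,j=1] 6>2 → j++
[i=1,j=2] 6>3 → j++
[i=1,j=3] 6<10 → i++
[i=2,j=3] 7<10 → i++
[i=3,j=3] 8<10 → i++
[i=4,j=3] 11>10 → j++
[i=4,j=4] 11<13 → i++

i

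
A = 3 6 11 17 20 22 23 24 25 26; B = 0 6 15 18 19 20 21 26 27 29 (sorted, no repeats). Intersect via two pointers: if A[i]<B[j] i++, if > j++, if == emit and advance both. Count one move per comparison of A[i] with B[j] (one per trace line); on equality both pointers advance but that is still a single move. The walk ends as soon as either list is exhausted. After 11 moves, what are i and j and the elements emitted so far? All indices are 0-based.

i=0 j=0: 3>0, j++
i=0 j=1: 3<6, i++
i=1 j=1: 6==6 emit, i++,j++
i=2 j=2: 11<15, i++
i=3 j=2: 17>15, j++
i=3 j=3: 17<18, i++
i=4 j=3: 20>18, j++
i=4 j=4: 20>19, j++
i=4 j=5: 20==20 emit, i++,j++
i=5 j=6: 22>21, j++
i=5 j=7: 22<26, i++

i=6, j=7, emitted=[6, 20]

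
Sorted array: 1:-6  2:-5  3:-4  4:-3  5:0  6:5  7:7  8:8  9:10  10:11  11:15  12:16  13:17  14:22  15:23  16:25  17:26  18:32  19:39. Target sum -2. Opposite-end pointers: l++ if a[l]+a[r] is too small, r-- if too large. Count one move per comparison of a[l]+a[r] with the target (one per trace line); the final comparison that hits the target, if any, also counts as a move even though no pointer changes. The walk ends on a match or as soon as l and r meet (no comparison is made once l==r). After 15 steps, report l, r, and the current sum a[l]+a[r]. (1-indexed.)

l=2, r=5, sum=-5

l=1 r=19: -6+39=33 >-2, r--
l=1 r=18: -6+32=26 >-2, r--
l=1 r=17: -6+26=20 >-2, r--
l=1 r=16: -6+25=19 >-2, r--
l=1 r=15: -6+23=17 >-2, r--
l=1 r=14: -6+22=16 >-2, r--
l=1 r=13: -6+17=11 >-2, r--
l=1 r=12: -6+16=10 >-2, r--
l=1 r=11: -6+15=9 >-2, r--
l=1 r=10: -6+11=5 >-2, r--
l=1 r=9: -6+10=4 >-2, r--
l=1 r=8: -6+8=2 >-2, r--
l=1 r=7: -6+7=1 >-2, r--
l=1 r=6: -6+5=-1 >-2, r--
l=1 r=5: -6+0=-6 <-2, l++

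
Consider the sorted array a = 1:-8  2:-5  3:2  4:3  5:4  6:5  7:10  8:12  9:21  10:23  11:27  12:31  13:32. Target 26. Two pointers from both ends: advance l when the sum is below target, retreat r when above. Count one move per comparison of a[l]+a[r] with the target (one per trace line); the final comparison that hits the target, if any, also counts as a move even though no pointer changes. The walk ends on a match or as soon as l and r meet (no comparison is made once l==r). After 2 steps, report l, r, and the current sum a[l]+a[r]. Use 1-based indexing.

l=2, r=12, sum=26

l=1 r=13: -8+32=24 <26, l++
l=2 r=13: -5+32=27 >26, r--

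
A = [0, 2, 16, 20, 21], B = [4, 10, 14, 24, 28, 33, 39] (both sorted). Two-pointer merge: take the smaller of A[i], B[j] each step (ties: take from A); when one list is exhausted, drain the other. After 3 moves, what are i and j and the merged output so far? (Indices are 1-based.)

[i=1,j=1] A[i]=0<=B[j]=4 take 0 → i++
[i=2,j=1] A[i]=2<=B[j]=4 take 2 → i++
[i=3,j=1] A[i]=16>B[j]=4 take 4 → j++

i=3, j=2, merged so far=[0, 2, 4]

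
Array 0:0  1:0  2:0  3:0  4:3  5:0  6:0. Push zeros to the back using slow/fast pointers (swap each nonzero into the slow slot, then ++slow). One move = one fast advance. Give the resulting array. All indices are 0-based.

[3, 0, 0, 0, 0, 0, 0]

slow=0 fast=0: a[fast]=0, fast++
slow=0 fast=1: a[fast]=0, fast++
slow=0 fast=2: a[fast]=0, fast++
slow=0 fast=3: a[fast]=0, fast++
slow=0 fast=4: a[fast]=3≠0 swap→a[0]=3, slow++,fast++
slow=1 fast=5: a[fast]=0, fast++
slow=1 fast=6: a[fast]=0, fast++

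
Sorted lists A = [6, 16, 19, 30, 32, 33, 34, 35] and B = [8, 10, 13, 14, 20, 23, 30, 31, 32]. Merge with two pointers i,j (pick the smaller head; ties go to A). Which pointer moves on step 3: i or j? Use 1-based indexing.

i=1 j=1: A[i]=6<=B[j]=8 take 6, i++
i=2 j=1: A[i]=16>B[j]=8 take 8, j++
i=2 j=2: A[i]=16>B[j]=10 take 10, j++

j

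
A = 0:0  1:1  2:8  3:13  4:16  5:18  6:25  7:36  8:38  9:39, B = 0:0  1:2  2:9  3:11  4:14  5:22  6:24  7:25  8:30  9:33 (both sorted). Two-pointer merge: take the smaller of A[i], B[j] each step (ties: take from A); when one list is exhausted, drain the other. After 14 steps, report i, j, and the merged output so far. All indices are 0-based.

[i=0,j=0] A[i]=0<=B[j]=0 take 0 → i++
[i=1,j=0] A[i]=1>B[j]=0 take 0 → j++
[i=1,j=1] A[i]=1<=B[j]=2 take 1 → i++
[i=2,j=1] A[i]=8>B[j]=2 take 2 → j++
[i=2,j=2] A[i]=8<=B[j]=9 take 8 → i++
[i=3,j=2] A[i]=13>B[j]=9 take 9 → j++
[i=3,j=3] A[i]=13>B[j]=11 take 11 → j++
[i=3,j=4] A[i]=13<=B[j]=14 take 13 → i++
[i=4,j=4] A[i]=16>B[j]=14 take 14 → j++
[i=4,j=5] A[i]=16<=B[j]=22 take 16 → i++
[i=5,j=5] A[i]=18<=B[j]=22 take 18 → i++
[i=6,j=5] A[i]=25>B[j]=22 take 22 → j++
[i=6,j=6] A[i]=25>B[j]=24 take 24 → j++
[i=6,j=7] A[i]=25<=B[j]=25 take 25 → i++

i=7, j=7, merged so far=[0, 0, 1, 2, 8, 9, 11, 13, 14, 16, 18, 22, 24, 25]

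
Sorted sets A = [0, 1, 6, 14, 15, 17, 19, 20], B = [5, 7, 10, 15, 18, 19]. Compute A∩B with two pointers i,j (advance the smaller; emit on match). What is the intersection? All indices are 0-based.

intersection = [15, 19]

i=0 j=0: 0<5, i++
i=1 j=0: 1<5, i++
i=2 j=0: 6>5, j++
i=2 j=1: 6<7, i++
i=3 j=1: 14>7, j++
i=3 j=2: 14>10, j++
i=3 j=3: 14<15, i++
i=4 j=3: 15==15 emit, i++,j++
i=5 j=4: 17<18, i++
i=6 j=4: 19>18, j++
i=6 j=5: 19==19 emit, i++,j++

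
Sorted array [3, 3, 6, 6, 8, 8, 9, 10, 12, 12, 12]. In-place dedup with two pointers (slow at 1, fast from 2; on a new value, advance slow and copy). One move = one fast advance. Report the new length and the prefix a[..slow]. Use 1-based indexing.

slow=1 fast=2: a[fast]=3=a[slow] dup, fast++
slow=1 fast=3: a[fast]=6≠a[slow]=3 write a[2]=6, slow++,fast++
slow=2 fast=4: a[fast]=6=a[slow] dup, fast++
slow=2 fast=5: a[fast]=8≠a[slow]=6 write a[3]=8, slow++,fast++
slow=3 fast=6: a[fast]=8=a[slow] dup, fast++
slow=3 fast=7: a[fast]=9≠a[slow]=8 write a[4]=9, slow++,fast++
slow=4 fast=8: a[fast]=10≠a[slow]=9 write a[5]=10, slow++,fast++
slow=5 fast=9: a[fast]=12≠a[slow]=10 write a[6]=12, slow++,fast++
slow=6 fast=10: a[fast]=12=a[slow] dup, fast++
slow=6 fast=11: a[fast]=12=a[slow] dup, fast++

length 6; prefix = [3, 6, 8, 9, 10, 12]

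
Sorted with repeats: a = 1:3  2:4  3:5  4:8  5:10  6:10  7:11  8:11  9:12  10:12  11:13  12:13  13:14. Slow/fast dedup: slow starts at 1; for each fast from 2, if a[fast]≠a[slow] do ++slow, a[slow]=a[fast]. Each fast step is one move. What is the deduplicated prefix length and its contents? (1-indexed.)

length 9; prefix = [3, 4, 5, 8, 10, 11, 12, 13, 14]

slow=1 fast=2: a[fast]=4≠a[slow]=3 write a[2]=4, slow++,fast++
slow=2 fast=3: a[fast]=5≠a[slow]=4 write a[3]=5, slow++,fast++
slow=3 fast=4: a[fast]=8≠a[slow]=5 write a[4]=8, slow++,fast++
slow=4 fast=5: a[fast]=10≠a[slow]=8 write a[5]=10, slow++,fast++
slow=5 fast=6: a[fast]=10=a[slow] dup, fast++
slow=5 fast=7: a[fast]=11≠a[slow]=10 write a[6]=11, slow++,fast++
slow=6 fast=8: a[fast]=11=a[slow] dup, fast++
slow=6 fast=9: a[fast]=12≠a[slow]=11 write a[7]=12, slow++,fast++
slow=7 fast=10: a[fast]=12=a[slow] dup, fast++
slow=7 fast=11: a[fast]=13≠a[slow]=12 write a[8]=13, slow++,fast++
slow=8 fast=12: a[fast]=13=a[slow] dup, fast++
slow=8 fast=13: a[fast]=14≠a[slow]=13 write a[9]=14, slow++,fast++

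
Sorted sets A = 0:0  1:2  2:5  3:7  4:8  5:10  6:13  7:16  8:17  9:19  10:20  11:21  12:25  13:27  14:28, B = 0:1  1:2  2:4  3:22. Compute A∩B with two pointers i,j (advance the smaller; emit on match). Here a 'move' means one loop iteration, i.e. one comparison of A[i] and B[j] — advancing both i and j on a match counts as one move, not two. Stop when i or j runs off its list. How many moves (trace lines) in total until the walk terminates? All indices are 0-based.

i=0 j=0: 0<1, i++
i=1 j=0: 2>1, j++
i=1 j=1: 2==2 emit, i++,j++
i=2 j=2: 5>4, j++
i=2 j=3: 5<22, i++
i=3 j=3: 7<22, i++
i=4 j=3: 8<22, i++
i=5 j=3: 10<22, i++
i=6 j=3: 13<22, i++
i=7 j=3: 16<22, i++
i=8 j=3: 17<22, i++
i=9 j=3: 19<22, i++
i=10 j=3: 20<22, i++
i=11 j=3: 21<22, i++
i=12 j=3: 25>22, j++

15 moves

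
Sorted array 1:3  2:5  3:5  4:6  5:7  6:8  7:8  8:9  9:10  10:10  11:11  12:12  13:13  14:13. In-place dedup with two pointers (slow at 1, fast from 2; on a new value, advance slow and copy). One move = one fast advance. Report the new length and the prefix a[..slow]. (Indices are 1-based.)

(s=1,f=2) a[fast]=5≠a[slow]=3 write a[2]=5 → slow++,fast++
(s=2,f=3) a[fast]=5=a[slow] dup → fast++
(s=2,f=4) a[fast]=6≠a[slow]=5 write a[3]=6 → slow++,fast++
(s=3,f=5) a[fast]=7≠a[slow]=6 write a[4]=7 → slow++,fast++
(s=4,f=6) a[fast]=8≠a[slow]=7 write a[5]=8 → slow++,fast++
(s=5,f=7) a[fast]=8=a[slow] dup → fast++
(s=5,f=8) a[fast]=9≠a[slow]=8 write a[6]=9 → slow++,fast++
(s=6,f=9) a[fast]=10≠a[slow]=9 write a[7]=10 → slow++,fast++
(s=7,f=10) a[fast]=10=a[slow] dup → fast++
(s=7,f=11) a[fast]=11≠a[slow]=10 write a[8]=11 → slow++,fast++
(s=8,f=12) a[fast]=12≠a[slow]=11 write a[9]=12 → slow++,fast++
(s=9,f=13) a[fast]=13≠a[slow]=12 write a[10]=13 → slow++,fast++
(s=10,f=14) a[fast]=13=a[slow] dup → fast++

length 10; prefix = [3, 5, 6, 7, 8, 9, 10, 11, 12, 13]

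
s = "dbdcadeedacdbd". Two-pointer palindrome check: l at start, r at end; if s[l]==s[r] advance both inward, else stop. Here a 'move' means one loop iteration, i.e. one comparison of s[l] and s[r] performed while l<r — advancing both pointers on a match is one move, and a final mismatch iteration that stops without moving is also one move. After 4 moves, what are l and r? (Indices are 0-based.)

[0,13] 'd'=='d' → l++,r--
[1,12] 'b'=='b' → l++,r--
[2,11] 'd'=='d' → l++,r--
[3,10] 'c'=='c' → l++,r--

l=4, r=9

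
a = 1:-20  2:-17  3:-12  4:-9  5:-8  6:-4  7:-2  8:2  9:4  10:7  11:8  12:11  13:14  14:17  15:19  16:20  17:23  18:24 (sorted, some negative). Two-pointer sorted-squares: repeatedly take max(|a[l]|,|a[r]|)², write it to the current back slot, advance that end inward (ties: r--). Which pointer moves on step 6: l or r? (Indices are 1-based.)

[1,18] |-20|<=|24| out[18]=576 → r--
[1,17] |-20|<=|23| out[17]=529 → r--
[1,16] |-20|<=|20| out[16]=400 → r--
[1,15] |-20|>|19| out[15]=400 → l++
[2,15] |-17|<=|19| out[14]=361 → r--
[2,14] |-17|<=|17| out[13]=289 → r--

r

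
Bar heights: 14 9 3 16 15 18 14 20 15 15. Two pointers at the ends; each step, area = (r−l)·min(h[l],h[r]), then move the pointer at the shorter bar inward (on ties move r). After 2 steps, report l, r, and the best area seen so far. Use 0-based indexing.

l=2, r=9, best area=126

l=0 r=9: min(14,15)*9=126 best=126 *, l++
l=1 r=9: min(9,15)*8=72 best=126, l++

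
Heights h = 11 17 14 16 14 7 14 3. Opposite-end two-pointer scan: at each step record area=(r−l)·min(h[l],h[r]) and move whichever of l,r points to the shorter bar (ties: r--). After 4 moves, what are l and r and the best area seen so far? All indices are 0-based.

[0,7] min(11,3)*7=21 best=21 * → r--
[0,6] min(11,14)*6=66 best=66 * → l++
[1,6] min(17,14)*5=70 best=70 * → r--
[1,5] min(17,7)*4=28 best=70 → r--

l=1, r=4, best area=70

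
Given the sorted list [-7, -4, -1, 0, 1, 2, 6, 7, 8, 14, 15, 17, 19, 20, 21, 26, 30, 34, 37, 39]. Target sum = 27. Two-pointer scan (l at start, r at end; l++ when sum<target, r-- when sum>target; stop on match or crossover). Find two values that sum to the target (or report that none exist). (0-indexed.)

l=0 r=19: -7+39=32 >27, r--
l=0 r=18: -7+37=30 >27, r--
l=0 r=17: -7+34=27, found

(-7, 34)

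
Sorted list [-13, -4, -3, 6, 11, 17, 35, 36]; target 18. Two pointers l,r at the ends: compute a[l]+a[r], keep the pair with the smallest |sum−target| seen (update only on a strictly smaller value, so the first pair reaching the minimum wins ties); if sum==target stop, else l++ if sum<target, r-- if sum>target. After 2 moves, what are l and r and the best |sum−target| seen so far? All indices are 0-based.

l=0, r=5, best |Δ|=4

l=0 r=7: -13+36=23 d=5 *, r--
l=0 r=6: -13+35=22 d=4 *, r--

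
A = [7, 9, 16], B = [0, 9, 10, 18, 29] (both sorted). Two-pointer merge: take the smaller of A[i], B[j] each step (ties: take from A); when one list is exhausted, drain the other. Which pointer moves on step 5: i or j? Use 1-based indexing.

[i=1,j=1] A[i]=7>B[j]=0 take 0 → j++
[i=1,j=2] A[i]=7<=B[j]=9 take 7 → i++
[i=2,j=2] A[i]=9<=B[j]=9 take 9 → i++
[i=3,j=2] A[i]=16>B[j]=9 take 9 → j++
[i=3,j=3] A[i]=16>B[j]=10 take 10 → j++

j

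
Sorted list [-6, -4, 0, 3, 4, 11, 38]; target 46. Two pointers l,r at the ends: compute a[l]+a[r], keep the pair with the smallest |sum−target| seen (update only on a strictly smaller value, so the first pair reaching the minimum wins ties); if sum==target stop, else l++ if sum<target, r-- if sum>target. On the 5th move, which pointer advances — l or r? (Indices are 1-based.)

l

[1,7] -6+38=32 d=14 * → l++
[2,7] -4+38=34 d=12 * → l++
[3,7] 0+38=38 d=8 * → l++
[4,7] 3+38=41 d=5 * → l++
[5,7] 4+38=42 d=4 * → l++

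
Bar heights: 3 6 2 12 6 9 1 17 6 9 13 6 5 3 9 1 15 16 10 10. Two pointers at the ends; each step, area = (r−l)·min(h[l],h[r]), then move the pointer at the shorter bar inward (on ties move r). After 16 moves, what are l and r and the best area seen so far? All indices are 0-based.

[0,19] min(3,10)*19=57 best=57 * → l++
[1,19] min(6,10)*18=108 best=108 * → l++
[2,19] min(2,10)*17=34 best=108 → l++
[3,19] min(12,10)*16=160 best=160 * → r--
[3,18] min(12,10)*15=150 best=160 → r--
[3,17] min(12,16)*14=168 best=168 * → l++
[4,17] min(6,16)*13=78 best=168 → l++
[5,17] min(9,16)*12=108 best=168 → l++
[6,17] min(1,16)*11=11 best=168 → l++
[7,17] min(17,16)*10=160 best=168 → r--
[7,16] min(17,15)*9=135 best=168 → r--
[7,15] min(17,1)*8=8 best=168 → r--
[7,14] min(17,9)*7=63 best=168 → r--
[7,13] min(17,3)*6=18 best=168 → r--
[7,12] min(17,5)*5=25 best=168 → r--
[7,11] min(17,6)*4=24 best=168 → r--

l=7, r=10, best area=168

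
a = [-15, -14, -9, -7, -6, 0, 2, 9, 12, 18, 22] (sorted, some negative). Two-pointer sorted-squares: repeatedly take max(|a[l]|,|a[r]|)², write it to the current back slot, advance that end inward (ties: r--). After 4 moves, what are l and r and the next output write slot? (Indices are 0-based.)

l=2, r=8, next write slot=6

l=0 r=10: |-15|<=|22| out[10]=484, r--
l=0 r=9: |-15|<=|18| out[9]=324, r--
l=0 r=8: |-15|>|12| out[8]=225, l++
l=1 r=8: |-14|>|12| out[7]=196, l++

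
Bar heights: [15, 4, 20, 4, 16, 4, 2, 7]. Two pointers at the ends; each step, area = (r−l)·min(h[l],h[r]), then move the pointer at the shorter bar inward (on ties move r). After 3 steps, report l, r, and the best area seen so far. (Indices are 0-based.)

l=0, r=4, best area=49

[0,7] min(15,7)*7=49 best=49 * → r--
[0,6] min(15,2)*6=12 best=49 → r--
[0,5] min(15,4)*5=20 best=49 → r--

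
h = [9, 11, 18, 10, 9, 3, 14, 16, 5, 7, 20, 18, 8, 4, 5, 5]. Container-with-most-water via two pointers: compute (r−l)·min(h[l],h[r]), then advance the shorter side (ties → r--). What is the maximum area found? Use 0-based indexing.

[0,15] min(9,5)*15=75 best=75 * → r--
[0,14] min(9,5)*14=70 best=75 → r--
[0,13] min(9,4)*13=52 best=75 → r--
[0,12] min(9,8)*12=96 best=96 * → r--
[0,11] min(9,18)*11=99 best=99 * → l++
[1,11] min(11,18)*10=110 best=110 * → l++
[2,11] min(18,18)*9=162 best=162 * → r--
[2,10] min(18,20)*8=144 best=162 → l++
[3,10] min(10,20)*7=70 best=162 → l++
[4,10] min(9,20)*6=54 best=162 → l++
[5,10] min(3,20)*5=15 best=162 → l++
[6,10] min(14,20)*4=56 best=162 → l++
[7,10] min(16,20)*3=48 best=162 → l++
[8,10] min(5,20)*2=10 best=162 → l++
[9,10] min(7,20)*1=7 best=162 → l++

max area = 162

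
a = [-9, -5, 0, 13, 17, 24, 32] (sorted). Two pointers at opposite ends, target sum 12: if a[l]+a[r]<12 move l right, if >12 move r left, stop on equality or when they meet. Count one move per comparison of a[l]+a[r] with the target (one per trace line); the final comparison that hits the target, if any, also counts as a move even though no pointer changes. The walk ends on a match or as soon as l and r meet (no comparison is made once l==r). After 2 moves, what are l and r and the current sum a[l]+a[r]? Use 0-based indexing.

l=0 r=6: -9+32=23 >12, r--
l=0 r=5: -9+24=15 >12, r--

l=0, r=4, sum=8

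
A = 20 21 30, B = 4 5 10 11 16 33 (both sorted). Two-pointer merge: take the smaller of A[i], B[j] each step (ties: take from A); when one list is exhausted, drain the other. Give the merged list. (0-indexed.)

[4, 5, 10, 11, 16, 20, 21, 30, 33]

[i=0,j=0] A[i]=20>B[j]=4 take 4 → j++
[i=0,j=1] A[i]=20>B[j]=5 take 5 → j++
[i=0,j=2] A[i]=20>B[j]=10 take 10 → j++
[i=0,j=3] A[i]=20>B[j]=11 take 11 → j++
[i=0,j=4] A[i]=20>B[j]=16 take 16 → j++
[i=0,j=5] A[i]=20<=B[j]=33 take 20 → i++
[i=1,j=5] A[i]=21<=B[j]=33 take 21 → i++
[i=2,j=5] A[i]=30<=B[j]=33 take 30 → i++
[i=3,j=5] A done, take B[j]=33 → j++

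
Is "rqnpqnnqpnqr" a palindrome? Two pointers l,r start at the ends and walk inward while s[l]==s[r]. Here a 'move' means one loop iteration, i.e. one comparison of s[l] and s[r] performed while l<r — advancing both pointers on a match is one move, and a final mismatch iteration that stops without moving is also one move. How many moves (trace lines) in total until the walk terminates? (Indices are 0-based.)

6 moves

[0,11] 'r'=='r' → l++,r--
[1,10] 'q'=='q' → l++,r--
[2,9] 'n'=='n' → l++,r--
[3,8] 'p'=='p' → l++,r--
[4,7] 'q'=='q' → l++,r--
[5,6] 'n'=='n' → l++,r--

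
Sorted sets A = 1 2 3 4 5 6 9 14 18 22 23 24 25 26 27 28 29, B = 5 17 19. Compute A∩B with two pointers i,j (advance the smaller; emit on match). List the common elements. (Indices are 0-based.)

i=0 j=0: 1<5, i++
i=1 j=0: 2<5, i++
i=2 j=0: 3<5, i++
i=3 j=0: 4<5, i++
i=4 j=0: 5==5 emit, i++,j++
i=5 j=1: 6<17, i++
i=6 j=1: 9<17, i++
i=7 j=1: 14<17, i++
i=8 j=1: 18>17, j++
i=8 j=2: 18<19, i++
i=9 j=2: 22>19, j++

intersection = [5]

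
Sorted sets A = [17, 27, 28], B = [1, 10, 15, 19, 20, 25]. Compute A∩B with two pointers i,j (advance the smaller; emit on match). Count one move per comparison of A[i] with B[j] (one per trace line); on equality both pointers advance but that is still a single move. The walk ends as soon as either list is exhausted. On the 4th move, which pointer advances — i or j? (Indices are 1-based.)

i

i=1 j=1: 17>1, j++
i=1 j=2: 17>10, j++
i=1 j=3: 17>15, j++
i=1 j=4: 17<19, i++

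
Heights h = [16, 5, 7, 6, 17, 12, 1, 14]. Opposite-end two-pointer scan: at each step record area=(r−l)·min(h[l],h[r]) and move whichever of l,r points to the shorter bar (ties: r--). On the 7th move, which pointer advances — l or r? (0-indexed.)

[0,7] min(16,14)*7=98 best=98 * → r--
[0,6] min(16,1)*6=6 best=98 → r--
[0,5] min(16,12)*5=60 best=98 → r--
[0,4] min(16,17)*4=64 best=98 → l++
[1,4] min(5,17)*3=15 best=98 → l++
[2,4] min(7,17)*2=14 best=98 → l++
[3,4] min(6,17)*1=6 best=98 → l++

l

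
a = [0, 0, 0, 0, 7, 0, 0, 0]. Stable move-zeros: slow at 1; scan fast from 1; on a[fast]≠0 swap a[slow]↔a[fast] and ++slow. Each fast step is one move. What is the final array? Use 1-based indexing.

(s=1,f=1) a[fast]=0 → fast++
(s=1,f=2) a[fast]=0 → fast++
(s=1,f=3) a[fast]=0 → fast++
(s=1,f=4) a[fast]=0 → fast++
(s=1,f=5) a[fast]=7≠0 swap→a[1]=7 → slow++,fast++
(s=2,f=6) a[fast]=0 → fast++
(s=2,f=7) a[fast]=0 → fast++
(s=2,f=8) a[fast]=0 → fast++

[7, 0, 0, 0, 0, 0, 0, 0]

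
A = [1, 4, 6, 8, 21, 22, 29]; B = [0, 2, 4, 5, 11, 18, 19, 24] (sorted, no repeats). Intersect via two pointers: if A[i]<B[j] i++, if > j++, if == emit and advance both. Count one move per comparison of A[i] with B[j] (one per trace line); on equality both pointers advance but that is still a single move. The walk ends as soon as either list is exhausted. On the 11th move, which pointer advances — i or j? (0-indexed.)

i

i=0 j=0: 1>0, j++
i=0 j=1: 1<2, i++
i=1 j=1: 4>2, j++
i=1 j=2: 4==4 emit, i++,j++
i=2 j=3: 6>5, j++
i=2 j=4: 6<11, i++
i=3 j=4: 8<11, i++
i=4 j=4: 21>11, j++
i=4 j=5: 21>18, j++
i=4 j=6: 21>19, j++
i=4 j=7: 21<24, i++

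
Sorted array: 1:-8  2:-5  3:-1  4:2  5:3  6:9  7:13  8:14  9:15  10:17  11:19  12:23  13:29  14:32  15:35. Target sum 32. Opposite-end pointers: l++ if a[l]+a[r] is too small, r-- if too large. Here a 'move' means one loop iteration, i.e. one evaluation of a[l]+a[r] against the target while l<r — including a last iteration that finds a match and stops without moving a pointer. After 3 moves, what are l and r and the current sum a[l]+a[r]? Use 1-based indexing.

l=1 r=15: -8+35=27 <32, l++
l=2 r=15: -5+35=30 <32, l++
l=3 r=15: -1+35=34 >32, r--

l=3, r=14, sum=31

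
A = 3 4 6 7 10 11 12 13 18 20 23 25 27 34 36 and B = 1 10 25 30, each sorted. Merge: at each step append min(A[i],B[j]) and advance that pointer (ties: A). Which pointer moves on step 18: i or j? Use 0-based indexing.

i=0 j=0: A[i]=3>B[j]=1 take 1, j++
i=0 j=1: A[i]=3<=B[j]=10 take 3, i++
i=1 j=1: A[i]=4<=B[j]=10 take 4, i++
i=2 j=1: A[i]=6<=B[j]=10 take 6, i++
i=3 j=1: A[i]=7<=B[j]=10 take 7, i++
i=4 j=1: A[i]=10<=B[j]=10 take 10, i++
i=5 j=1: A[i]=11>B[j]=10 take 10, j++
i=5 j=2: A[i]=11<=B[j]=25 take 11, i++
i=6 j=2: A[i]=12<=B[j]=25 take 12, i++
i=7 j=2: A[i]=13<=B[j]=25 take 13, i++
i=8 j=2: A[i]=18<=B[j]=25 take 18, i++
i=9 j=2: A[i]=20<=B[j]=25 take 20, i++
i=10 j=2: A[i]=23<=B[j]=25 take 23, i++
i=11 j=2: A[i]=25<=B[j]=25 take 25, i++
i=12 j=2: A[i]=27>B[j]=25 take 25, j++
i=12 j=3: A[i]=27<=B[j]=30 take 27, i++
i=13 j=3: A[i]=34>B[j]=30 take 30, j++
i=13 j=4: B done, take A[i]=34, i++

i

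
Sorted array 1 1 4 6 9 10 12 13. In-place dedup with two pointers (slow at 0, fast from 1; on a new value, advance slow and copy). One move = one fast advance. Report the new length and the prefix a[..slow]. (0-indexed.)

slow=0 fast=1: a[fast]=1=a[slow] dup, fast++
slow=0 fast=2: a[fast]=4≠a[slow]=1 write a[1]=4, slow++,fast++
slow=1 fast=3: a[fast]=6≠a[slow]=4 write a[2]=6, slow++,fast++
slow=2 fast=4: a[fast]=9≠a[slow]=6 write a[3]=9, slow++,fast++
slow=3 fast=5: a[fast]=10≠a[slow]=9 write a[4]=10, slow++,fast++
slow=4 fast=6: a[fast]=12≠a[slow]=10 write a[5]=12, slow++,fast++
slow=5 fast=7: a[fast]=13≠a[slow]=12 write a[6]=13, slow++,fast++

length 7; prefix = [1, 4, 6, 9, 10, 12, 13]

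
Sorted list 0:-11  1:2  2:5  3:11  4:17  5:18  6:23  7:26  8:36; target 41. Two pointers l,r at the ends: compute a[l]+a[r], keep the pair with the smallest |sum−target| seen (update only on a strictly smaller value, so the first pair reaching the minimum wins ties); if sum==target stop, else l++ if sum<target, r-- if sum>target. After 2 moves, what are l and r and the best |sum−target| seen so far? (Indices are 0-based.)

l=2, r=8, best |Δ|=3

[0,8] -11+36=25 d=16 * → l++
[1,8] 2+36=38 d=3 * → l++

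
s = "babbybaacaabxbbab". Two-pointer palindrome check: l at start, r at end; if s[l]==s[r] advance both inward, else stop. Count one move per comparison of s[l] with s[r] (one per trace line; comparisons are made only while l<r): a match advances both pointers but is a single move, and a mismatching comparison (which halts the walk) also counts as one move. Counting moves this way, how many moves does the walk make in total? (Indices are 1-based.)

5 moves

[1,17] 'b'=='b' → l++,r--
[2,16] 'a'=='a' → l++,r--
[3,15] 'b'=='b' → l++,r--
[4,14] 'b'=='b' → l++,r--
[5,13] 'y'!='x' → stop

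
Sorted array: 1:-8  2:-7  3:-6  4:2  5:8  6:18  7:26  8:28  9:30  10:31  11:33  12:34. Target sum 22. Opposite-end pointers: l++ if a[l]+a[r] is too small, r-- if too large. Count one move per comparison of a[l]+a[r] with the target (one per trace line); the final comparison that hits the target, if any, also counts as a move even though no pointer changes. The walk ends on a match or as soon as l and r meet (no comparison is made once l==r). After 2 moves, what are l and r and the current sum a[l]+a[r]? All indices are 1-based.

l=1, r=10, sum=23

l=1 r=12: -8+34=26 >22, r--
l=1 r=11: -8+33=25 >22, r--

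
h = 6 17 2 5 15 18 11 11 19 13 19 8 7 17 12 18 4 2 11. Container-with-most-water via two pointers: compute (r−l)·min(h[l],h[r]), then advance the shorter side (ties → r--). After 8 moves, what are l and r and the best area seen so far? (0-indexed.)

l=0 r=18: min(6,11)*18=108 best=108 *, l++
l=1 r=18: min(17,11)*17=187 best=187 *, r--
l=1 r=17: min(17,2)*16=32 best=187, r--
l=1 r=16: min(17,4)*15=60 best=187, r--
l=1 r=15: min(17,18)*14=238 best=238 *, l++
l=2 r=15: min(2,18)*13=26 best=238, l++
l=3 r=15: min(5,18)*12=60 best=238, l++
l=4 r=15: min(15,18)*11=165 best=238, l++

l=5, r=15, best area=238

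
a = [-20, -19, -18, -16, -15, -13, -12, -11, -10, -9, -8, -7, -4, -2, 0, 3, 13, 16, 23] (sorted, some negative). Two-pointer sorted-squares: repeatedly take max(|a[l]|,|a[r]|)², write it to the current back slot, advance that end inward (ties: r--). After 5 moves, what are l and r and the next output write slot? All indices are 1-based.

l=4, r=17, next write slot=14

l=1 r=19: |-20|<=|23| out[19]=529, r--
l=1 r=18: |-20|>|16| out[18]=400, l++
l=2 r=18: |-19|>|16| out[17]=361, l++
l=3 r=18: |-18|>|16| out[16]=324, l++
l=4 r=18: |-16|<=|16| out[15]=256, r--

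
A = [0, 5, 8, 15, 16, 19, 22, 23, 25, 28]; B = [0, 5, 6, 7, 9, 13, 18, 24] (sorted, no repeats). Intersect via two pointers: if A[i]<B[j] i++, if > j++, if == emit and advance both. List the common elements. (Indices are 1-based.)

intersection = [0, 5]

[i=1,j=1] 0==0 emit → i++,j++
[i=2,j=2] 5==5 emit → i++,j++
[i=3,j=3] 8>6 → j++
[i=3,j=4] 8>7 → j++
[i=3,j=5] 8<9 → i++
[i=4,j=5] 15>9 → j++
[i=4,j=6] 15>13 → j++
[i=4,j=7] 15<18 → i++
[i=5,j=7] 16<18 → i++
[i=6,j=7] 19>18 → j++
[i=6,j=8] 19<24 → i++
[i=7,j=8] 22<24 → i++
[i=8,j=8] 23<24 → i++
[i=9,j=8] 25>24 → j++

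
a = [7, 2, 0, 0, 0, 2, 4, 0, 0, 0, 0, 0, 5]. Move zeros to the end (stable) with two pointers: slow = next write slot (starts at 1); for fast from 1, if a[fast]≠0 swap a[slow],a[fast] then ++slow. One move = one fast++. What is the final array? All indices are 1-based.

slow=1 fast=1: a[fast]=7≠0 swap→a[1]=7, slow++,fast++
slow=2 fast=2: a[fast]=2≠0 swap→a[2]=2, slow++,fast++
slow=3 fast=3: a[fast]=0, fast++
slow=3 fast=4: a[fast]=0, fast++
slow=3 fast=5: a[fast]=0, fast++
slow=3 fast=6: a[fast]=2≠0 swap→a[3]=2, slow++,fast++
slow=4 fast=7: a[fast]=4≠0 swap→a[4]=4, slow++,fast++
slow=5 fast=8: a[fast]=0, fast++
slow=5 fast=9: a[fast]=0, fast++
slow=5 fast=10: a[fast]=0, fast++
slow=5 fast=11: a[fast]=0, fast++
slow=5 fast=12: a[fast]=0, fast++
slow=5 fast=13: a[fast]=5≠0 swap→a[5]=5, slow++,fast++

[7, 2, 2, 4, 5, 0, 0, 0, 0, 0, 0, 0, 0]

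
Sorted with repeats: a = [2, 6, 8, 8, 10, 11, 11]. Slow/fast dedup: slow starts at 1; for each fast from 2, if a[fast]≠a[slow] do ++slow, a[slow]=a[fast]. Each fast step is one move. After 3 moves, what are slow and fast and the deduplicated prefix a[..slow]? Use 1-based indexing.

slow=3, fast=5, prefix=[2, 6, 8]

slow=1 fast=2: a[fast]=6≠a[slow]=2 write a[2]=6, slow++,fast++
slow=2 fast=3: a[fast]=8≠a[slow]=6 write a[3]=8, slow++,fast++
slow=3 fast=4: a[fast]=8=a[slow] dup, fast++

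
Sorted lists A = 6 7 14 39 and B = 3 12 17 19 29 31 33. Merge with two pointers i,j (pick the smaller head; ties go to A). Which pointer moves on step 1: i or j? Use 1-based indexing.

j

[i=1,j=1] A[i]=6>B[j]=3 take 3 → j++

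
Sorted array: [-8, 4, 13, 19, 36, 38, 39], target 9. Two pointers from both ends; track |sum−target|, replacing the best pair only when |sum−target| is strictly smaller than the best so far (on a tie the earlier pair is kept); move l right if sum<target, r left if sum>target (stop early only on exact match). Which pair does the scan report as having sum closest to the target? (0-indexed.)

[0,6] -8+39=31 d=22 * → r--
[0,5] -8+38=30 d=21 * → r--
[0,4] -8+36=28 d=19 * → r--
[0,3] -8+19=11 d=2 * → r--
[0,2] -8+13=5 d=4 → l++
[1,2] 4+13=17 d=8 → r--

pair (-8, 19) with sum 11 (|Δ|=2)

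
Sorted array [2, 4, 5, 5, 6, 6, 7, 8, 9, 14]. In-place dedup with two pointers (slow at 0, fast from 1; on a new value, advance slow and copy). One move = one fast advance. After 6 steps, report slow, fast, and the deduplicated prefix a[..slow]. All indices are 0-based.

slow=4, fast=7, prefix=[2, 4, 5, 6, 7]

(s=0,f=1) a[fast]=4≠a[slow]=2 write a[1]=4 → slow++,fast++
(s=1,f=2) a[fast]=5≠a[slow]=4 write a[2]=5 → slow++,fast++
(s=2,f=3) a[fast]=5=a[slow] dup → fast++
(s=2,f=4) a[fast]=6≠a[slow]=5 write a[3]=6 → slow++,fast++
(s=3,f=5) a[fast]=6=a[slow] dup → fast++
(s=3,f=6) a[fast]=7≠a[slow]=6 write a[4]=7 → slow++,fast++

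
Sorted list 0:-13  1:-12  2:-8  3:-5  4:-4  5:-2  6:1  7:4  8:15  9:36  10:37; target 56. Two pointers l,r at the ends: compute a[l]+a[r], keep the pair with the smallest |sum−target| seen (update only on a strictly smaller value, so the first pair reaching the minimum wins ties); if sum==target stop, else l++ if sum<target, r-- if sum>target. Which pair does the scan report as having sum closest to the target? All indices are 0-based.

pair (15, 37) with sum 52 (|Δ|=4)

l=0 r=10: -13+37=24 d=32 *, l++
l=1 r=10: -12+37=25 d=31 *, l++
l=2 r=10: -8+37=29 d=27 *, l++
l=3 r=10: -5+37=32 d=24 *, l++
l=4 r=10: -4+37=33 d=23 *, l++
l=5 r=10: -2+37=35 d=21 *, l++
l=6 r=10: 1+37=38 d=18 *, l++
l=7 r=10: 4+37=41 d=15 *, l++
l=8 r=10: 15+37=52 d=4 *, l++
l=9 r=10: 36+37=73 d=17, r--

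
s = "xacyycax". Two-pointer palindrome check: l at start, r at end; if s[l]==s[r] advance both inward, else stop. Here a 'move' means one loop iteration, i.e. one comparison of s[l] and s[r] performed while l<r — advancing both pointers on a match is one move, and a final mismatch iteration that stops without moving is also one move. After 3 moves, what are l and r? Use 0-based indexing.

[0,7] 'x'=='x' → l++,r--
[1,6] 'a'=='a' → l++,r--
[2,5] 'c'=='c' → l++,r--

l=3, r=4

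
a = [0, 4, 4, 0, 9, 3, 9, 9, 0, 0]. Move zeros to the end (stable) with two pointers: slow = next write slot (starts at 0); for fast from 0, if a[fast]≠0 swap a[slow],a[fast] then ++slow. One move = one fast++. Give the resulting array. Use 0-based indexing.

slow=0 fast=0: a[fast]=0, fast++
slow=0 fast=1: a[fast]=4≠0 swap→a[0]=4, slow++,fast++
slow=1 fast=2: a[fast]=4≠0 swap→a[1]=4, slow++,fast++
slow=2 fast=3: a[fast]=0, fast++
slow=2 fast=4: a[fast]=9≠0 swap→a[2]=9, slow++,fast++
slow=3 fast=5: a[fast]=3≠0 swap→a[3]=3, slow++,fast++
slow=4 fast=6: a[fast]=9≠0 swap→a[4]=9, slow++,fast++
slow=5 fast=7: a[fast]=9≠0 swap→a[5]=9, slow++,fast++
slow=6 fast=8: a[fast]=0, fast++
slow=6 fast=9: a[fast]=0, fast++

[4, 4, 9, 3, 9, 9, 0, 0, 0, 0]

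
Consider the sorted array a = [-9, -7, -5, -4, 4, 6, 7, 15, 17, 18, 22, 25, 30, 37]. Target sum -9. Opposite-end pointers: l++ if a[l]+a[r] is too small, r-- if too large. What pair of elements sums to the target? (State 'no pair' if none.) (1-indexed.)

(-5, -4)

l=1 r=14: -9+37=28 >-9, r--
l=1 r=13: -9+30=21 >-9, r--
l=1 r=12: -9+25=16 >-9, r--
l=1 r=11: -9+22=13 >-9, r--
l=1 r=10: -9+18=9 >-9, r--
l=1 r=9: -9+17=8 >-9, r--
l=1 r=8: -9+15=6 >-9, r--
l=1 r=7: -9+7=-2 >-9, r--
l=1 r=6: -9+6=-3 >-9, r--
l=1 r=5: -9+4=-5 >-9, r--
l=1 r=4: -9+-4=-13 <-9, l++
l=2 r=4: -7+-4=-11 <-9, l++
l=3 r=4: -5+-4=-9, found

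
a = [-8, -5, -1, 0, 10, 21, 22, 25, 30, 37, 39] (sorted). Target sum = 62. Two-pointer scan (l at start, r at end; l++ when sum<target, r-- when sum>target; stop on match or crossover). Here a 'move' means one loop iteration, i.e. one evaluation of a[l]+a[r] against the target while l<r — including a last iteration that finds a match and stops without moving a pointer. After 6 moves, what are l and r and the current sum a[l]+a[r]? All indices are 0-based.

l=6, r=10, sum=61

l=0 r=10: -8+39=31 <62, l++
l=1 r=10: -5+39=34 <62, l++
l=2 r=10: -1+39=38 <62, l++
l=3 r=10: 0+39=39 <62, l++
l=4 r=10: 10+39=49 <62, l++
l=5 r=10: 21+39=60 <62, l++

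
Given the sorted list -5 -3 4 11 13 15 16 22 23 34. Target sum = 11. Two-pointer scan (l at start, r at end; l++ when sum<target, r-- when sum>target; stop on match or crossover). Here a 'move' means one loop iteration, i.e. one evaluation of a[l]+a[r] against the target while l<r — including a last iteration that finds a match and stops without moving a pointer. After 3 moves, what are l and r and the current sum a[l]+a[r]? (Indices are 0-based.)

l=0, r=6, sum=11

[0,9] -5+34=29 >11 → r--
[0,8] -5+23=18 >11 → r--
[0,7] -5+22=17 >11 → r--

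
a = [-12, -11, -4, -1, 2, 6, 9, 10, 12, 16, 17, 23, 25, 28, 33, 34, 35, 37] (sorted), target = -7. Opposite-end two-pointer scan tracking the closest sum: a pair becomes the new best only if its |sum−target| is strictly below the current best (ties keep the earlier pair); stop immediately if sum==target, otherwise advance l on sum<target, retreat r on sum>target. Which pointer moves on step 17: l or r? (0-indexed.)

r

l=0 r=17: -12+37=25 d=32 *, r--
l=0 r=16: -12+35=23 d=30 *, r--
l=0 r=15: -12+34=22 d=29 *, r--
l=0 r=14: -12+33=21 d=28 *, r--
l=0 r=13: -12+28=16 d=23 *, r--
l=0 r=12: -12+25=13 d=20 *, r--
l=0 r=11: -12+23=11 d=18 *, r--
l=0 r=10: -12+17=5 d=12 *, r--
l=0 r=9: -12+16=4 d=11 *, r--
l=0 r=8: -12+12=0 d=7 *, r--
l=0 r=7: -12+10=-2 d=5 *, r--
l=0 r=6: -12+9=-3 d=4 *, r--
l=0 r=5: -12+6=-6 d=1 *, r--
l=0 r=4: -12+2=-10 d=3, l++
l=1 r=4: -11+2=-9 d=2, l++
l=2 r=4: -4+2=-2 d=5, r--
l=2 r=3: -4+-1=-5 d=2, r--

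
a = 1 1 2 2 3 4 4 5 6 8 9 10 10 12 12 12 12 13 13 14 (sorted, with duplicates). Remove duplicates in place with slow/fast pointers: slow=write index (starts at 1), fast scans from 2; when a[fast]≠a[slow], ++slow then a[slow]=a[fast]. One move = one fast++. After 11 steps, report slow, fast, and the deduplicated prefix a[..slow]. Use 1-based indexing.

slow=9, fast=13, prefix=[1, 2, 3, 4, 5, 6, 8, 9, 10]

slow=1 fast=2: a[fast]=1=a[slow] dup, fast++
slow=1 fast=3: a[fast]=2≠a[slow]=1 write a[2]=2, slow++,fast++
slow=2 fast=4: a[fast]=2=a[slow] dup, fast++
slow=2 fast=5: a[fast]=3≠a[slow]=2 write a[3]=3, slow++,fast++
slow=3 fast=6: a[fast]=4≠a[slow]=3 write a[4]=4, slow++,fast++
slow=4 fast=7: a[fast]=4=a[slow] dup, fast++
slow=4 fast=8: a[fast]=5≠a[slow]=4 write a[5]=5, slow++,fast++
slow=5 fast=9: a[fast]=6≠a[slow]=5 write a[6]=6, slow++,fast++
slow=6 fast=10: a[fast]=8≠a[slow]=6 write a[7]=8, slow++,fast++
slow=7 fast=11: a[fast]=9≠a[slow]=8 write a[8]=9, slow++,fast++
slow=8 fast=12: a[fast]=10≠a[slow]=9 write a[9]=10, slow++,fast++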